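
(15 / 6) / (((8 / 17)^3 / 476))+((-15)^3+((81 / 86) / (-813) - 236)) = 23292234351 / 2983168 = 7807.89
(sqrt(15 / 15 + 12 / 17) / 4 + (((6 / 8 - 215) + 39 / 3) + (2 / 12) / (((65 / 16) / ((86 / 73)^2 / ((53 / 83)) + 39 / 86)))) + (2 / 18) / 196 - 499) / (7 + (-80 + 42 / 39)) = 243740620143842 / 25038611984925 - 13 * sqrt(493) / 63580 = 9.73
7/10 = 0.70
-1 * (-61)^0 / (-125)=1 / 125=0.01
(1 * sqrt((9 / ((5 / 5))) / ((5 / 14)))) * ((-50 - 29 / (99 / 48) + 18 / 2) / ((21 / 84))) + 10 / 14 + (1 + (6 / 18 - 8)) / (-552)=-1104.88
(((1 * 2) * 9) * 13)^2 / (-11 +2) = -6084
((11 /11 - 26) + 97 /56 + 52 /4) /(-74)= 575 /4144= 0.14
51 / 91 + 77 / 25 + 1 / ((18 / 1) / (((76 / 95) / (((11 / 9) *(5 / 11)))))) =8464 / 2275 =3.72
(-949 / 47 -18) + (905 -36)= 39048 / 47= 830.81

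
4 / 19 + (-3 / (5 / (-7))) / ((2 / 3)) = 1237 / 190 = 6.51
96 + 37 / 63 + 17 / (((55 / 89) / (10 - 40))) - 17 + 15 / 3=-513295 / 693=-740.69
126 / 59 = 2.14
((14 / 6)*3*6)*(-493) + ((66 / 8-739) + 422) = -84059 / 4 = -21014.75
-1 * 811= -811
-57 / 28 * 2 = -57 / 14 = -4.07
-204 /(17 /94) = -1128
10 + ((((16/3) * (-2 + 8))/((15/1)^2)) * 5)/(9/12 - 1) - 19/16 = 4297/720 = 5.97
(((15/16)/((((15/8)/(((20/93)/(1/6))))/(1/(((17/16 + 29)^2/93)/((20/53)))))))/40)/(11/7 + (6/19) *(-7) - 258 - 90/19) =-1021440/429530256857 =-0.00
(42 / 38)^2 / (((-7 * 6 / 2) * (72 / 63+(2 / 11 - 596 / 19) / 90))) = -72765 / 996113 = -0.07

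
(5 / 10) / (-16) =-1 / 32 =-0.03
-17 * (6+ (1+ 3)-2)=-136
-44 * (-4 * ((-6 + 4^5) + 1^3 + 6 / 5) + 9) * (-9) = -8062164 / 5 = -1612432.80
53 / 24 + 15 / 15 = 77 / 24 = 3.21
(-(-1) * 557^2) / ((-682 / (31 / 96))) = -310249 / 2112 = -146.90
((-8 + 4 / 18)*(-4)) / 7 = 40 / 9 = 4.44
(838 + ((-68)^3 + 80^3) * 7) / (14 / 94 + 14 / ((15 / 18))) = 325196290 / 3983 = 81646.07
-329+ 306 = -23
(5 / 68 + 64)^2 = 18983449 / 4624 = 4105.42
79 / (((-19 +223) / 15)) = 5.81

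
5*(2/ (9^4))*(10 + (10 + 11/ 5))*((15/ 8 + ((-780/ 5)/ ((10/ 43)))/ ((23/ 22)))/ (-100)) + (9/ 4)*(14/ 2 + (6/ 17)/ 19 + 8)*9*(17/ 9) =366153150179/ 637146000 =574.68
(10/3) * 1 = 10/3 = 3.33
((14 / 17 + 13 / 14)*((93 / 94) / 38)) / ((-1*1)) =-38781 / 850136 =-0.05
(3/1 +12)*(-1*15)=-225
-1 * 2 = -2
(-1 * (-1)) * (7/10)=7/10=0.70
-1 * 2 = -2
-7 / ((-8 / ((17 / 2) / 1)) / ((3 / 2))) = 357 / 32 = 11.16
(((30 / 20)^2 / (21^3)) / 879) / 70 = 1 / 253257480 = 0.00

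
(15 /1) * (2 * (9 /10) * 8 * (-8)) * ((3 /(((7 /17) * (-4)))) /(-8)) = -2754 /7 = -393.43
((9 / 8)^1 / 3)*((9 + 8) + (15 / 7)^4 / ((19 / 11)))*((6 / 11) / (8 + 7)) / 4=1998597 / 20072360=0.10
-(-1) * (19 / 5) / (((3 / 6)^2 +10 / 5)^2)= 304 / 405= 0.75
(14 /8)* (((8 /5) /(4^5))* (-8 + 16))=0.02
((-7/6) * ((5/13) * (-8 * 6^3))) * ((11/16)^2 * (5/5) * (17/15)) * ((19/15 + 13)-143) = -27804469/520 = -53470.13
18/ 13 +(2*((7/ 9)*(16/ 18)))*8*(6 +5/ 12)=228598/ 3159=72.36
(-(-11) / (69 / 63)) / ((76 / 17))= 3927 / 1748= 2.25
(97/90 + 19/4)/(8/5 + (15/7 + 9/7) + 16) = 7343/26496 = 0.28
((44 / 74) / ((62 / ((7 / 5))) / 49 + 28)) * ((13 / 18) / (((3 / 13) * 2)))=637637 / 19808172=0.03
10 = 10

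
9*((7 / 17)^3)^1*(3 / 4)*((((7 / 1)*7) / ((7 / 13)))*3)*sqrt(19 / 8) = 2528253*sqrt(38) / 78608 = 198.26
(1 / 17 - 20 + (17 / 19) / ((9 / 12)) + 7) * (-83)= 944872 / 969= 975.10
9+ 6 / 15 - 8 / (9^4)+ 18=898817 / 32805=27.40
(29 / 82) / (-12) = -29 / 984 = -0.03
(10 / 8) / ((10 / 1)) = 1 / 8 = 0.12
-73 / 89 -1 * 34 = -3099 / 89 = -34.82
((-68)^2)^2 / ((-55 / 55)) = -21381376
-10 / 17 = -0.59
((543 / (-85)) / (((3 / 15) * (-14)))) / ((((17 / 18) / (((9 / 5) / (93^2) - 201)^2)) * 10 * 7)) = 160952015736 / 115440125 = 1394.25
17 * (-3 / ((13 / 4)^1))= -204 / 13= -15.69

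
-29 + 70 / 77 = -309 / 11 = -28.09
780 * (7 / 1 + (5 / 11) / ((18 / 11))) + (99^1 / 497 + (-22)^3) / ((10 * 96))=901053081 / 159040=5665.58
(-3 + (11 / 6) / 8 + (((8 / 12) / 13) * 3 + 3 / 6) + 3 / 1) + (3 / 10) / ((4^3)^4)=0.88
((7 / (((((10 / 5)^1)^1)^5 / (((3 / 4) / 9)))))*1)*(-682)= -12.43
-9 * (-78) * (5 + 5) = 7020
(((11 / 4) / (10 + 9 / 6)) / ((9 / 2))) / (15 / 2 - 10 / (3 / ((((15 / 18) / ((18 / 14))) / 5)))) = 198 / 26335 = 0.01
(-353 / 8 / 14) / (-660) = 353 / 73920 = 0.00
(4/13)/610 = 2/3965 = 0.00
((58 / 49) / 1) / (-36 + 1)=-58 / 1715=-0.03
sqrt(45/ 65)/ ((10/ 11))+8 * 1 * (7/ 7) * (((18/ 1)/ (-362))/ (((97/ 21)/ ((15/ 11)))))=-22680/ 193127+33 * sqrt(13)/ 130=0.80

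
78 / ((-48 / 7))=-91 / 8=-11.38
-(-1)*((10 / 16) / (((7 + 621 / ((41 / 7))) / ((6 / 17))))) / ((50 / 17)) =123 / 185360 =0.00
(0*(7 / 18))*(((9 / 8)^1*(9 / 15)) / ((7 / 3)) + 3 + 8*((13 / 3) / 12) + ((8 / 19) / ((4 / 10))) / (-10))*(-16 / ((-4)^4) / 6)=0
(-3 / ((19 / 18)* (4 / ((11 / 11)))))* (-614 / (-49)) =-8289 / 931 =-8.90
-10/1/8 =-1.25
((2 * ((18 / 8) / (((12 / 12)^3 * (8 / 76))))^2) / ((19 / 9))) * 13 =180063 / 32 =5626.97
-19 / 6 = -3.17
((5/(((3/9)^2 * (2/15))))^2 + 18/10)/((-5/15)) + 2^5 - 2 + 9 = -6833703/20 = -341685.15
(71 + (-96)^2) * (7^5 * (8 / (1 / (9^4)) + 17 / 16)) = 131085436403425 / 16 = 8192839775214.06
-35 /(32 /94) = -1645 /16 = -102.81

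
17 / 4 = 4.25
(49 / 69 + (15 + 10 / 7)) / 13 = 8278 / 6279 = 1.32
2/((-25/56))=-112/25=-4.48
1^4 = 1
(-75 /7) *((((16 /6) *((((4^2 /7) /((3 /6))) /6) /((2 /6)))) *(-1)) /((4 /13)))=10400 /49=212.24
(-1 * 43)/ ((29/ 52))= -2236/ 29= -77.10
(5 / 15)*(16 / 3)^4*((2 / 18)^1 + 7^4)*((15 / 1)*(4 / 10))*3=2832465920 / 243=11656238.35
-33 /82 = -0.40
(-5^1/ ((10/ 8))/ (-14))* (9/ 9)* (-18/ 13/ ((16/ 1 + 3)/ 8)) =-288/ 1729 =-0.17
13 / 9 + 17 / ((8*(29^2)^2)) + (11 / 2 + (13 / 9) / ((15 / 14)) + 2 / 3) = 6843653251 / 763863480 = 8.96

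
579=579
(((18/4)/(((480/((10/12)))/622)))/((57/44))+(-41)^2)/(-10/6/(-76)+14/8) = 1536493/1616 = 950.80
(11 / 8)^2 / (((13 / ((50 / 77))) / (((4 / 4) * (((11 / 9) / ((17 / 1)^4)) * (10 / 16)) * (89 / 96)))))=1346125 / 1681089306624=0.00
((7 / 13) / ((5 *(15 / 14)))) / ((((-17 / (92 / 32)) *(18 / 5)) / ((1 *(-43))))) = 48461 / 238680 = 0.20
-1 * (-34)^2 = -1156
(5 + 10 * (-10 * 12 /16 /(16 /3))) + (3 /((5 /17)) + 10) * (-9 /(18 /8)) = -7189 /80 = -89.86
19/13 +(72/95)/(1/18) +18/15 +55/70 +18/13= 63883/3458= 18.47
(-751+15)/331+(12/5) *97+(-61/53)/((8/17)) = 160083861/701720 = 228.13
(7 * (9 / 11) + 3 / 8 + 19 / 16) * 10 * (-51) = -327165 / 88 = -3717.78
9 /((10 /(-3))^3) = -243 /1000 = -0.24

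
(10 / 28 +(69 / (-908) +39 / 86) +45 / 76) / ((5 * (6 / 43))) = 861199 / 452865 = 1.90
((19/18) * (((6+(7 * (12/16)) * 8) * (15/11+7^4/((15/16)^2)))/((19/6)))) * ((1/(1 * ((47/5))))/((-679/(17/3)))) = -1839968752/47390805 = -38.83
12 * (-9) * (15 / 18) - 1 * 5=-95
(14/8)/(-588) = -1/336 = -0.00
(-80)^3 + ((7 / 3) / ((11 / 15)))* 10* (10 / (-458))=-1289729750 / 2519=-512000.69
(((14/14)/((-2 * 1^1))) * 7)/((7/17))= -8.50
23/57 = 0.40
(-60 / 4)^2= 225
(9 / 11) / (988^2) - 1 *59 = -633517447 / 10737584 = -59.00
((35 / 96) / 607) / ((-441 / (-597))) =995 / 1223712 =0.00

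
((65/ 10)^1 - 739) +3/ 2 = -731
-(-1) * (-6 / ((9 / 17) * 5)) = -34 / 15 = -2.27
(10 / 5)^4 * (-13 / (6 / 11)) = -1144 / 3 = -381.33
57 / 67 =0.85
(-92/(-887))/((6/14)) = 644/2661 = 0.24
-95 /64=-1.48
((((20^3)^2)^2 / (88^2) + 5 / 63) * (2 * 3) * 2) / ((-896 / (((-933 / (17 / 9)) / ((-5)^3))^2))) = -18952982899202843887563 / 171348100000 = -110610989554.03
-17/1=-17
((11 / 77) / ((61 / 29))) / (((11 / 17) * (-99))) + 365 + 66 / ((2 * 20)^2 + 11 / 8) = 2174600208806 / 5957153433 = 365.04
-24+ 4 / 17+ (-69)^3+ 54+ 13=-5583918 / 17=-328465.76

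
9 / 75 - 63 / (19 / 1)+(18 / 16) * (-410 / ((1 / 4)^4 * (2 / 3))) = -84133518 / 475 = -177123.20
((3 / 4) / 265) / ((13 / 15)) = 9 / 2756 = 0.00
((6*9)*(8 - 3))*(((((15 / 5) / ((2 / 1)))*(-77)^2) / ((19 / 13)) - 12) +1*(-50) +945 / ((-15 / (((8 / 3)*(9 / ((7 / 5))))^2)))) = -3372640.04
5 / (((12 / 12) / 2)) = 10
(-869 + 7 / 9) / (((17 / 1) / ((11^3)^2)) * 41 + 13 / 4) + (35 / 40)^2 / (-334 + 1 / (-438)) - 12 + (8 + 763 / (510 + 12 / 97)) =-102753383481206820473 / 381105106889020128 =-269.62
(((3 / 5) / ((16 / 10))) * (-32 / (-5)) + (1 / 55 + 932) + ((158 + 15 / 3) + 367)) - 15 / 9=241354 / 165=1462.75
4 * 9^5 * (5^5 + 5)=739293480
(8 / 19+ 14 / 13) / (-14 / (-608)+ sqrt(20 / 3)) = -124320 / 24026249+ 3599360 *sqrt(15) / 24026249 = 0.58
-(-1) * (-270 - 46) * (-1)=316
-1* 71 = -71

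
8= 8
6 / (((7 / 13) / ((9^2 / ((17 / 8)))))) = 50544 / 119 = 424.74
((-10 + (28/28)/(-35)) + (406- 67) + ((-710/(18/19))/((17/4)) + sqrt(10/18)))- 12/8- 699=-5867671/10710 + sqrt(5)/3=-547.12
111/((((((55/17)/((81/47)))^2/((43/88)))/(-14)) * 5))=-63351566019/1470089500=-43.09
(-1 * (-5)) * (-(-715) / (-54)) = -3575 / 54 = -66.20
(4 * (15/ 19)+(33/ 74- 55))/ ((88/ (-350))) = 12646025/ 61864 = 204.42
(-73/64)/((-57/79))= 5767/3648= 1.58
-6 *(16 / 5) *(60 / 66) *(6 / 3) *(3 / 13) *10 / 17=-11520 / 2431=-4.74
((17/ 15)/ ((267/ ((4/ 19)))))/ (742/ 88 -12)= -2992/ 11946915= -0.00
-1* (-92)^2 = -8464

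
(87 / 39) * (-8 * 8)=-1856 / 13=-142.77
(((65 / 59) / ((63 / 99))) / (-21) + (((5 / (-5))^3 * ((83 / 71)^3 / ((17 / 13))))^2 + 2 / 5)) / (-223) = -2905858954057980064 / 358007519742055231755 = -0.01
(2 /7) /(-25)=-2 /175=-0.01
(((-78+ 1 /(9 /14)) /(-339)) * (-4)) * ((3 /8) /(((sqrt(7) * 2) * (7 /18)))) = -344 * sqrt(7) /5537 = -0.16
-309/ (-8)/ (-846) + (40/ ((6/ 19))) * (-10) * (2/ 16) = -119101/ 752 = -158.38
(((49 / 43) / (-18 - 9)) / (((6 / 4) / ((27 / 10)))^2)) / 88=-147 / 94600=-0.00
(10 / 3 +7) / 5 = 31 / 15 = 2.07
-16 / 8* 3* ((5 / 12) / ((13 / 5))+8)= -48.96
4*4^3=256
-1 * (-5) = 5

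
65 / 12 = 5.42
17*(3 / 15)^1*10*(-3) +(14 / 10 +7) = -468 / 5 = -93.60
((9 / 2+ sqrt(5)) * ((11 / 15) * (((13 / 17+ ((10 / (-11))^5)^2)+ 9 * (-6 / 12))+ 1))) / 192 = -2072180487893 / 51308941756160 - 2072180487893 * sqrt(5) / 230890237902720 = -0.06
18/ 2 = 9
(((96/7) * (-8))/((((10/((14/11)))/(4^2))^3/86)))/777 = -102.54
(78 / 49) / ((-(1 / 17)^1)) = -27.06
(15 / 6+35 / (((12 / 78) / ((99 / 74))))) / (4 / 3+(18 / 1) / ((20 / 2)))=681225 / 6956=97.93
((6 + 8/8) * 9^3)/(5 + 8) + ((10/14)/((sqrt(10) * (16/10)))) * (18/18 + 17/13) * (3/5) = 392.73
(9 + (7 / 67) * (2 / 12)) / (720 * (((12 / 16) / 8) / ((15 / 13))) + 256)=3625 / 126429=0.03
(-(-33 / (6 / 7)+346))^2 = 378225 / 4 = 94556.25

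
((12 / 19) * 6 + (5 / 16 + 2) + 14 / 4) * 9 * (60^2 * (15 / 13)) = 88664625 / 247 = 358966.09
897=897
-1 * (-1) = 1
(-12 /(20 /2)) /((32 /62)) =-93 /40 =-2.32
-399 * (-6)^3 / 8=10773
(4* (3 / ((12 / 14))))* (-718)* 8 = -80416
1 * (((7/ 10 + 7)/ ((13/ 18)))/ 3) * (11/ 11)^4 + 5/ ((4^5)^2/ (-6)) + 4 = 257424433/ 34078720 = 7.55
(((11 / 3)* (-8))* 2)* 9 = -528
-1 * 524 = -524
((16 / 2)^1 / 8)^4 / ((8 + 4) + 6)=1 / 18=0.06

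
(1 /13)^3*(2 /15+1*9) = 137 /32955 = 0.00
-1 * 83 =-83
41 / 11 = 3.73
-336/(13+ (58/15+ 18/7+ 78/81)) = -317520/19279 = -16.47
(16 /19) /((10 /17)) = 136 /95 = 1.43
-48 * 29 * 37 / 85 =-51504 / 85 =-605.93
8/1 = 8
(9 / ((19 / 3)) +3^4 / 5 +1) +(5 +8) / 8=15387 / 760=20.25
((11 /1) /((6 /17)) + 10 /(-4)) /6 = 43 /9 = 4.78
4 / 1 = 4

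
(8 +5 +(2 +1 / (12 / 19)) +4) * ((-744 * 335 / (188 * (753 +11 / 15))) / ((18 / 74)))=-474542575 / 3188292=-148.84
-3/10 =-0.30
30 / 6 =5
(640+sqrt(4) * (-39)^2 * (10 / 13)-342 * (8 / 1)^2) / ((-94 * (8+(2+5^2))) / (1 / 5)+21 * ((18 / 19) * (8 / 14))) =179626 / 156167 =1.15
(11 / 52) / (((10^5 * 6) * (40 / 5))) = 11 / 249600000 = 0.00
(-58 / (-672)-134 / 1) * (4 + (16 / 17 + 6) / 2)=-5714365 / 5712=-1000.41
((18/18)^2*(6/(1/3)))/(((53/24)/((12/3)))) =1728/53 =32.60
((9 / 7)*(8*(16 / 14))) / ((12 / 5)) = 240 / 49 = 4.90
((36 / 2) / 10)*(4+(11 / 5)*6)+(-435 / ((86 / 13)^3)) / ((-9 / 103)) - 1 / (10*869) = 1996285411763 / 41454949800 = 48.16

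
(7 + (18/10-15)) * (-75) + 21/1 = 486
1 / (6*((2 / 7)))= 7 / 12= 0.58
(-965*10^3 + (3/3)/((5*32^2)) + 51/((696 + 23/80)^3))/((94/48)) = -2561853470026080633738219/5198925436770924160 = -492765.96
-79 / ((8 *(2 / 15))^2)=-17775 / 256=-69.43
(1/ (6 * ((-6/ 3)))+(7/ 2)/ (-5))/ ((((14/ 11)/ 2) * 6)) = -517/ 2520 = -0.21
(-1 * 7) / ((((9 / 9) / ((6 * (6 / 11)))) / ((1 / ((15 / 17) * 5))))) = -1428 / 275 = -5.19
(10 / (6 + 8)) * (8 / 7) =40 / 49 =0.82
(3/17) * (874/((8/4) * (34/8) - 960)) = -5244/32351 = -0.16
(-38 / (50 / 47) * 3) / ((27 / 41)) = -36613 / 225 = -162.72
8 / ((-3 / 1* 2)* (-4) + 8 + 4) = 2 / 9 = 0.22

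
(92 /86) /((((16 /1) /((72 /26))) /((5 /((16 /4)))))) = 1035 /4472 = 0.23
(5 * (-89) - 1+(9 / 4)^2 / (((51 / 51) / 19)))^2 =31326409 / 256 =122368.79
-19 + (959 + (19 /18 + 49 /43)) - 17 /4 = 1451939 /1548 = 937.95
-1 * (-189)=189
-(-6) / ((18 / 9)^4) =3 / 8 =0.38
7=7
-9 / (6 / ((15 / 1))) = -45 / 2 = -22.50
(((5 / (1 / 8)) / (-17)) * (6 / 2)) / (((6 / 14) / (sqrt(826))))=-280 * sqrt(826) / 17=-473.37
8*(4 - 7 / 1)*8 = -192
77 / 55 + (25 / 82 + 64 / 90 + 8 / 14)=15433 / 5166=2.99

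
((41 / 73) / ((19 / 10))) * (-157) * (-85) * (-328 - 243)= -3124197950 / 1387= -2252485.90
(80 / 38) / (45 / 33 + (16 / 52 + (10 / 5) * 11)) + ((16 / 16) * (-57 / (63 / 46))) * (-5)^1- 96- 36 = 20579098 / 270123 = 76.18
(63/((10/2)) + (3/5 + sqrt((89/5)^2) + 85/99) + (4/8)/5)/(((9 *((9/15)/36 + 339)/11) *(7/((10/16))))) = 158195/15377796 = 0.01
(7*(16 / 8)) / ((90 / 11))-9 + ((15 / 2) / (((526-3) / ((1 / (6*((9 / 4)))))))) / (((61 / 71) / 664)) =-9285584 / 1435635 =-6.47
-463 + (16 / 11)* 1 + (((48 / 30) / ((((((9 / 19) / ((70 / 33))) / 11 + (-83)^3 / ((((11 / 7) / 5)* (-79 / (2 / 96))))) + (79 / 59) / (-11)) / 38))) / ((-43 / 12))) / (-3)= -171375479643556429 / 371317399204499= -461.53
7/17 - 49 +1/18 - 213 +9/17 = -79867/306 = -261.00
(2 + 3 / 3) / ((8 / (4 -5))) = -3 / 8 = -0.38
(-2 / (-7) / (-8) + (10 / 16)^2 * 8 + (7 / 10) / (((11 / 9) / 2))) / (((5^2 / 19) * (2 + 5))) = 247817 / 539000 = 0.46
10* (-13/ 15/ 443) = -0.02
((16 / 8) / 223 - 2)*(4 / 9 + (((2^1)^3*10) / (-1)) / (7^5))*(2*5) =-8.75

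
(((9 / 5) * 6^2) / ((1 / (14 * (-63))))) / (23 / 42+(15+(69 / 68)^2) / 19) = -527235101568 / 12834425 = -41079.76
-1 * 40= -40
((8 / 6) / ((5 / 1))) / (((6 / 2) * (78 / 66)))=44 / 585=0.08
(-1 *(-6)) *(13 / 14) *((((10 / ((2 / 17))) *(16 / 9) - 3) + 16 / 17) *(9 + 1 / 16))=42987425 / 5712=7525.81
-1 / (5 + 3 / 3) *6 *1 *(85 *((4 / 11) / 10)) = -34 / 11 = -3.09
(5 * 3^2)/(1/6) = 270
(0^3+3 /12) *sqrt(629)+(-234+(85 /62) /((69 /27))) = -332919 /1426+sqrt(629) /4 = -227.19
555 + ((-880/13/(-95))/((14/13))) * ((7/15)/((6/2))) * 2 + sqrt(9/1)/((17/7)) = 8087872/14535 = 556.44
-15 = -15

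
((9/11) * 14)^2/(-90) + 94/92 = -12137/27830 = -0.44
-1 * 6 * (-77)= 462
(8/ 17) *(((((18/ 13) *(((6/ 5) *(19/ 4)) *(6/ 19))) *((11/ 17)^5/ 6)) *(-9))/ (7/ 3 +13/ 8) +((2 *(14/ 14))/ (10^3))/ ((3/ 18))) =-0.04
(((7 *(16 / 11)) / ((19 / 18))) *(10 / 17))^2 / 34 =203212800 / 214604753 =0.95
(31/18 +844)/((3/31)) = 471913/54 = 8739.13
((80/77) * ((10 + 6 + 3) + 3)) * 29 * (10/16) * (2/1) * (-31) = -179800/7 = -25685.71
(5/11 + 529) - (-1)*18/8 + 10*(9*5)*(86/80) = 11170/11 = 1015.45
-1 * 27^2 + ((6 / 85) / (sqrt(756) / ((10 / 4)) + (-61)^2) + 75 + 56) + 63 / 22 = -77044852849721 / 129457482374 - 72 * sqrt(21) / 5884431017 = -595.14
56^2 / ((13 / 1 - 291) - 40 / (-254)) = -199136 / 17643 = -11.29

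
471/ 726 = 157/ 242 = 0.65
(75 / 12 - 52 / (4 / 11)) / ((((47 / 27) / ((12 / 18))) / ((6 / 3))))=-104.74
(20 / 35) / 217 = 4 / 1519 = 0.00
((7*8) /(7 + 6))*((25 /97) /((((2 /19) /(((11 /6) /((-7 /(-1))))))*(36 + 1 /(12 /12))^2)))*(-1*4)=-41800 /5178927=-0.01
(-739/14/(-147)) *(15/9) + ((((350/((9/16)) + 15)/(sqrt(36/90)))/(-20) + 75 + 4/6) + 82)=977129/6174 - 1147 *sqrt(10)/72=107.89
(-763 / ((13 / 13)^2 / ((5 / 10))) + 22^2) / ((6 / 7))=1435 / 12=119.58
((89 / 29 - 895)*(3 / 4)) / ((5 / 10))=-38799 / 29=-1337.90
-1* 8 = -8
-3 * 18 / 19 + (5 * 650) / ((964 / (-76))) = -1186264 / 4579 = -259.07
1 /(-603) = -1 /603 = -0.00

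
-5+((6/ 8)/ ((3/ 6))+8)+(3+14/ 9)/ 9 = 811/ 162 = 5.01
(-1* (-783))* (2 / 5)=1566 / 5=313.20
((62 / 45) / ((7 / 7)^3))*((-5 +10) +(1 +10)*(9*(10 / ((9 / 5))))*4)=3038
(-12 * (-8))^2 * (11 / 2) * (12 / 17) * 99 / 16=3763584 / 17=221387.29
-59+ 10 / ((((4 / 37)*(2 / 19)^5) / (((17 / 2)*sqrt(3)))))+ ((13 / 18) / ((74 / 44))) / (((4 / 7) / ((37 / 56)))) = -16849 / 288+ 7787331355*sqrt(3) / 128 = 105375359.95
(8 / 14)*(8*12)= 54.86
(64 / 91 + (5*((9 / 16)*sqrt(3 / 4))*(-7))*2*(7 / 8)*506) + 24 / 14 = 220 / 91 - 557865*sqrt(3) / 64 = -15095.25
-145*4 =-580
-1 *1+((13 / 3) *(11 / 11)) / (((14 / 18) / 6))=32.43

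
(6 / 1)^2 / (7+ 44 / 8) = 72 / 25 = 2.88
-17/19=-0.89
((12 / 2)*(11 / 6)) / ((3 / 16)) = 176 / 3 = 58.67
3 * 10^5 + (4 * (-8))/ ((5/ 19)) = 1499392/ 5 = 299878.40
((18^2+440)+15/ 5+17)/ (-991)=-784/ 991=-0.79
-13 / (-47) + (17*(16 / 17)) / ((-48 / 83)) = -3862 / 141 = -27.39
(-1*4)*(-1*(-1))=-4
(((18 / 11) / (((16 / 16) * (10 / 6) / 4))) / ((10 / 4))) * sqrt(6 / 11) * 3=1296 * sqrt(66) / 3025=3.48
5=5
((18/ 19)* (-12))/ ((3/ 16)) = -60.63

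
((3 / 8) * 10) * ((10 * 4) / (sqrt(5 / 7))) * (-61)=-1830 * sqrt(35)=-10826.43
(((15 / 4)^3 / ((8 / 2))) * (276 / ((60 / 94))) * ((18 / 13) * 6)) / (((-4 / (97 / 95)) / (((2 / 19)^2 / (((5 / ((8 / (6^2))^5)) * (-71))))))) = 104857 / 512799417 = 0.00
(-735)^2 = 540225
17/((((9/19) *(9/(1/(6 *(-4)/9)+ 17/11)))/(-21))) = -232883/2376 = -98.01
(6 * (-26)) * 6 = -936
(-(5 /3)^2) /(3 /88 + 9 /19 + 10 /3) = -41800 /57801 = -0.72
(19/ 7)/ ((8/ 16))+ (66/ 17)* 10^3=462646/ 119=3887.78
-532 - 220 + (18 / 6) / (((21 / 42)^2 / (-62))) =-1496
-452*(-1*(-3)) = -1356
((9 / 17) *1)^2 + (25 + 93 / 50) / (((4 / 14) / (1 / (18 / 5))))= 2746049 / 104040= 26.39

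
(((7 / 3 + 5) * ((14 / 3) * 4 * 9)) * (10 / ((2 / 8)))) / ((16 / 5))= 15400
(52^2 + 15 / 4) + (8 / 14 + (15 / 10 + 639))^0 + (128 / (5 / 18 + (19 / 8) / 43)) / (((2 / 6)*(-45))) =55326041 / 20620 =2683.13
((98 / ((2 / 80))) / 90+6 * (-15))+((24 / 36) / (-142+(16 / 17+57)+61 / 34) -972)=-25637506 / 25173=-1018.45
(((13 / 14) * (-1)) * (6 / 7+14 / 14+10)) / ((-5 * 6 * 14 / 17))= 18343 / 41160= 0.45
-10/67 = -0.15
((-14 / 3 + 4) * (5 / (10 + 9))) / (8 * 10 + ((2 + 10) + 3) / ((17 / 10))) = -17 / 8607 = -0.00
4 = 4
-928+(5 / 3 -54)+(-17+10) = -2962 / 3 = -987.33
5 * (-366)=-1830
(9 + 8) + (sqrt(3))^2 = 20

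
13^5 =371293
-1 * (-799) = 799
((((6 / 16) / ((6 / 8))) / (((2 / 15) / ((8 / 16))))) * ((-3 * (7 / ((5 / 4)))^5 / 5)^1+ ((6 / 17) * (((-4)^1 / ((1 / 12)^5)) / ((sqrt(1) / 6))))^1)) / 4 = -52570287072 / 53125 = -989558.34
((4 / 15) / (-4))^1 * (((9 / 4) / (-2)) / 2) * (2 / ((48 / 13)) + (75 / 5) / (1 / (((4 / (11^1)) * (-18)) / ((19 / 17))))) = -437923 / 133760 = -3.27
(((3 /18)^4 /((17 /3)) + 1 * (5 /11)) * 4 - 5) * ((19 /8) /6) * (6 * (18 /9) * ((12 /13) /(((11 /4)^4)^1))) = -78126784 /320330439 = -0.24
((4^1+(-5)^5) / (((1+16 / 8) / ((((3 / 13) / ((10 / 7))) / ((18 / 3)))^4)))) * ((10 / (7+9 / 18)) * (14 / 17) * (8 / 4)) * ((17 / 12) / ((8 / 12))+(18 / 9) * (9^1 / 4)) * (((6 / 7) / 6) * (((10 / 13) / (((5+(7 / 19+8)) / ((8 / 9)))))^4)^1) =-1656251102808736 / 213021368737565300545113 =-0.00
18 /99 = 2 /11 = 0.18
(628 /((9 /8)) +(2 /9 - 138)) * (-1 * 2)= -7568 /9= -840.89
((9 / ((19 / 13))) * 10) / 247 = 90 / 361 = 0.25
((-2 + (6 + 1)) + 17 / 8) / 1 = 57 / 8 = 7.12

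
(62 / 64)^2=961 / 1024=0.94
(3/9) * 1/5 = 1/15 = 0.07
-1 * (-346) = 346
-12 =-12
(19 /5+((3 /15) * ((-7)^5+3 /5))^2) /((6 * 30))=62767.82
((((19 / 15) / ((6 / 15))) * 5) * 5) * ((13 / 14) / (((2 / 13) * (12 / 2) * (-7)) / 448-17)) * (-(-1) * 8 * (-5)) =12844000 / 74319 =172.82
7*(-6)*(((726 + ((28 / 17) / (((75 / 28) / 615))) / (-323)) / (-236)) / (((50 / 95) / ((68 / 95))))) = 417903906 / 2382125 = 175.43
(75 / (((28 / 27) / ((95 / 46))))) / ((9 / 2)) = 33.19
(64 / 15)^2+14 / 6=20.54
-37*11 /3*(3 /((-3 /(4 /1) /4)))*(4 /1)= 26048 /3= 8682.67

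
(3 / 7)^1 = 3 / 7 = 0.43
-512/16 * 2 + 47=-17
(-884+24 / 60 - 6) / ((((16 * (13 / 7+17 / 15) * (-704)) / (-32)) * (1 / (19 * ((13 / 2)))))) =-720993 / 6908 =-104.37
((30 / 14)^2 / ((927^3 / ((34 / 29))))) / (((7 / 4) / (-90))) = -34000 / 97824199221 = -0.00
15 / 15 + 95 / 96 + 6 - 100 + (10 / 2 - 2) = -8545 / 96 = -89.01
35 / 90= 0.39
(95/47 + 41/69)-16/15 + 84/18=100784/16215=6.22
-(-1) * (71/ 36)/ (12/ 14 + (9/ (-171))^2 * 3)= 179417/ 78732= 2.28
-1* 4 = -4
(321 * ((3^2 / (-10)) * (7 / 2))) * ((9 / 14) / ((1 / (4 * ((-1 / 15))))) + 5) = -488241 / 100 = -4882.41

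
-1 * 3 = -3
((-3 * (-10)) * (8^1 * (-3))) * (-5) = 3600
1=1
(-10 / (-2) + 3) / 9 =8 / 9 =0.89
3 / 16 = 0.19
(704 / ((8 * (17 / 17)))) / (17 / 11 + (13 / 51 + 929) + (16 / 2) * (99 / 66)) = 49368 / 528911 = 0.09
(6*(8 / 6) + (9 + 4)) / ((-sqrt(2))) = -14.85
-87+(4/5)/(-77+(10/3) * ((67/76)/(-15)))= -11485803/132005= -87.01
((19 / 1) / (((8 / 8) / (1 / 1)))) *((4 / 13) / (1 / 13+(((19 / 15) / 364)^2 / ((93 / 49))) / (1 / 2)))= 75.99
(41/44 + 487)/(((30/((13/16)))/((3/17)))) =279097/119680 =2.33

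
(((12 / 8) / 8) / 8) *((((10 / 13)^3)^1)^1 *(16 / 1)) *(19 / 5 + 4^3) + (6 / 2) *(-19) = -99804 / 2197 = -45.43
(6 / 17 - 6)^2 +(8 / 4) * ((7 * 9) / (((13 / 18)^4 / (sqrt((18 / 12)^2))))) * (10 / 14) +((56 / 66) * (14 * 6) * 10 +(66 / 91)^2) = 1241.34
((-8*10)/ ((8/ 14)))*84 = -11760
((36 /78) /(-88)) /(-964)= 3 /551408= 0.00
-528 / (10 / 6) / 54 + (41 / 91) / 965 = -1545421 / 263445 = -5.87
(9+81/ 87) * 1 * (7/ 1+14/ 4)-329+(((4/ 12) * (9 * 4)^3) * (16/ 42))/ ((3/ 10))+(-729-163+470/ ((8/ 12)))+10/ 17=66733490/ 3451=19337.44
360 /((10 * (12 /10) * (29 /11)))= 330 /29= 11.38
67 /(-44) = -1.52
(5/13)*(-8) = -40/13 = -3.08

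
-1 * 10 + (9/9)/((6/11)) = -49/6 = -8.17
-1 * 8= -8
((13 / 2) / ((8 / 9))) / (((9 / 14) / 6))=273 / 4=68.25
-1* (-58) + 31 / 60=3511 / 60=58.52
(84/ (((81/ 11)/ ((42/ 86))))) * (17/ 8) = 9163/ 774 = 11.84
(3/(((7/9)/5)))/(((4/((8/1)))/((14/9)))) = 60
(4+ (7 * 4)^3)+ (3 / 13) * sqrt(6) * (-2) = 21956 - 6 * sqrt(6) / 13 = 21954.87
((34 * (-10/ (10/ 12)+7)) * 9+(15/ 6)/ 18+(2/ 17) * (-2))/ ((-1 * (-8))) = -936419/ 4896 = -191.26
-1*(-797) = 797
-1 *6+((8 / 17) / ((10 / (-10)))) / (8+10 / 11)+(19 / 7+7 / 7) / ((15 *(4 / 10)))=-13579 / 2499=-5.43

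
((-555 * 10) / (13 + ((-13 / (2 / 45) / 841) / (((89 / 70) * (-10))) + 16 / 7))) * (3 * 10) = -174473019000 / 16046351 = -10873.07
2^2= 4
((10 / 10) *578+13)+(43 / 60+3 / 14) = 248611 / 420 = 591.93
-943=-943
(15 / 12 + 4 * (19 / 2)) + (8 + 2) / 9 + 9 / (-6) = 1399 / 36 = 38.86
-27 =-27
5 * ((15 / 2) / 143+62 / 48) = 23065 / 3432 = 6.72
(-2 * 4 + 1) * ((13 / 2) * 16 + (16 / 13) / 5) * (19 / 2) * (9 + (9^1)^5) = -26611771032 / 65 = -409411862.03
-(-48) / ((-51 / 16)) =-256 / 17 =-15.06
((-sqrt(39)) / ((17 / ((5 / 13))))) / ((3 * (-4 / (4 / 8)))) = 5 * sqrt(39) / 5304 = 0.01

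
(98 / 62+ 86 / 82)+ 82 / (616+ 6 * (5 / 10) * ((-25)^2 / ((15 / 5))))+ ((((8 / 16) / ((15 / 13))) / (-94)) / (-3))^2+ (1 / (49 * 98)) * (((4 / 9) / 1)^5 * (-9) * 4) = 59177175319123601479 / 21955090774930815600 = 2.70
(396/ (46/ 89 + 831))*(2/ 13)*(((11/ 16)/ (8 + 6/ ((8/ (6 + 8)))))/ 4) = 96921/ 142385620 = 0.00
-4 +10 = 6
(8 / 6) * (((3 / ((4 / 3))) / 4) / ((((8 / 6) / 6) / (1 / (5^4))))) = 27 / 5000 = 0.01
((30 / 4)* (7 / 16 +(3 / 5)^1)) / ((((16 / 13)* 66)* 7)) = 1079 / 78848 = 0.01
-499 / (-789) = 499 / 789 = 0.63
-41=-41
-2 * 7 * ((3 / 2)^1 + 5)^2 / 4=-1183 / 8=-147.88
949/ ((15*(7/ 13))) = 12337/ 105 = 117.50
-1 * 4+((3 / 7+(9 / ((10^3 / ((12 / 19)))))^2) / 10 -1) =-7829182397 / 1579375000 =-4.96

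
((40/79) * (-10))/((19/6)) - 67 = -102967/1501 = -68.60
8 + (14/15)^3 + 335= 1160369/3375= 343.81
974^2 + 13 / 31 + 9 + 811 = 29434389 / 31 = 949496.42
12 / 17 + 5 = 97 / 17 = 5.71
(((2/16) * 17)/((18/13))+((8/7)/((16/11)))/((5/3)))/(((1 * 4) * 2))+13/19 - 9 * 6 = -40652051/766080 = -53.07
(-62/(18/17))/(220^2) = -0.00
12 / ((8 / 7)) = 10.50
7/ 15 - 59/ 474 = 811/ 2370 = 0.34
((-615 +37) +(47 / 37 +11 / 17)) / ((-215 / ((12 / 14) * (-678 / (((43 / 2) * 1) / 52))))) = -153302677632 / 40705735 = -3766.12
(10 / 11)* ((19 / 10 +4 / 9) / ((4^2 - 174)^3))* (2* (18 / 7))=-211 / 75928006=-0.00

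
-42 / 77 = -6 / 11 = -0.55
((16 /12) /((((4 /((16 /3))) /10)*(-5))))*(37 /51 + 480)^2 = -19234665248 /23409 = -821678.21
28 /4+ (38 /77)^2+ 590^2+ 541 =348648.24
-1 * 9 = -9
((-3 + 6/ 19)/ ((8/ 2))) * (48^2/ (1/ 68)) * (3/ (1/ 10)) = -59927040/ 19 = -3154054.74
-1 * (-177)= 177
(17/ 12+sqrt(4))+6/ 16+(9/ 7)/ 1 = 853/ 168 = 5.08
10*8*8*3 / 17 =1920 / 17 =112.94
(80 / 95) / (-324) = -4 / 1539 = -0.00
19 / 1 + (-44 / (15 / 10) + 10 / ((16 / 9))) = -113 / 24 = -4.71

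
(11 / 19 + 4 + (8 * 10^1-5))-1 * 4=1436 / 19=75.58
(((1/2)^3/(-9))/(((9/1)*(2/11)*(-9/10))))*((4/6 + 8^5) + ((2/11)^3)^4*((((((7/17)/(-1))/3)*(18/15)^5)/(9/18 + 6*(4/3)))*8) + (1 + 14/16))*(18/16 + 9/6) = 15604612479432877681873463/19235119384318749120000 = 811.26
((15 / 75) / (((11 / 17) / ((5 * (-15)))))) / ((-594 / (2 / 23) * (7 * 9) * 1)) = 85 / 1577961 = 0.00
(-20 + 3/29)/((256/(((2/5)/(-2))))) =577/37120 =0.02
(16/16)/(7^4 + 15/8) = 8/19223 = 0.00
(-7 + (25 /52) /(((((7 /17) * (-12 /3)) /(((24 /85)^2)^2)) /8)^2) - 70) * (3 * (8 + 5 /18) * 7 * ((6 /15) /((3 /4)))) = -11025223123879563604 /1544427266484375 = -7138.71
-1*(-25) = 25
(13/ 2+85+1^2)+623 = 1431/ 2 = 715.50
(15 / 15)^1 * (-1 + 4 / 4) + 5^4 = 625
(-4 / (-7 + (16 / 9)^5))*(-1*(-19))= -7.06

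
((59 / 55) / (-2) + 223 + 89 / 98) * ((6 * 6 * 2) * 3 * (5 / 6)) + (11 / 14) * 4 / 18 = 195044635 / 4851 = 40207.10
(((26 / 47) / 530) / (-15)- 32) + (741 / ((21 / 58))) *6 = 12247.43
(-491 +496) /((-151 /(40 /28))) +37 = 39059 /1057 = 36.95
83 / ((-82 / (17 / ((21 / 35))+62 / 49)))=-361133 / 12054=-29.96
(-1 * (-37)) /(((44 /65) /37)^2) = 214008925 /1936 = 110541.80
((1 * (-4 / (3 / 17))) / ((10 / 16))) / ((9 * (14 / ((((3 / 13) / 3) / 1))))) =-272 / 12285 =-0.02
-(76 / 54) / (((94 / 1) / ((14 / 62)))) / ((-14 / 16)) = 152 / 39339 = 0.00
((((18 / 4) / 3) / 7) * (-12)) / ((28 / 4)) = -18 / 49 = -0.37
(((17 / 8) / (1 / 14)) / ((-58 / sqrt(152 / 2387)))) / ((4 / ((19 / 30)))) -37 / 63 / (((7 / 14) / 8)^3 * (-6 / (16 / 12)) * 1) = 303104 / 567 -323 * sqrt(90706) / 4746720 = 534.55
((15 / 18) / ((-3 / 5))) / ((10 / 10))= -25 / 18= -1.39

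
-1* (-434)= 434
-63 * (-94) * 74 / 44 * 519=56860083 / 11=5169098.45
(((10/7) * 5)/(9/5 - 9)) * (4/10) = -25/63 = -0.40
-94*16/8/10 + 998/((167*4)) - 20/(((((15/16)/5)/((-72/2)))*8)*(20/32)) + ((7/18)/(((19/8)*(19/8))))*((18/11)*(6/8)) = 4978841009/6631570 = 750.78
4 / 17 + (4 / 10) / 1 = 54 / 85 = 0.64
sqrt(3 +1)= 2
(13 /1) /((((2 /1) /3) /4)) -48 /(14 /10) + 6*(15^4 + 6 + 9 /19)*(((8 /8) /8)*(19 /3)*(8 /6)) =2244968 /7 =320709.71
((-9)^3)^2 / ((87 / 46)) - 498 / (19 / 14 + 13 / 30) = 765225423 / 2726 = 280713.65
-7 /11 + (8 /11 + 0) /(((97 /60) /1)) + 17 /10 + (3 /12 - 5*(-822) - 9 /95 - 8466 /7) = 1647439229 /567644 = 2902.24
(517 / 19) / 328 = 517 / 6232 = 0.08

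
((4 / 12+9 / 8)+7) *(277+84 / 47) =2659909 / 1128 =2358.08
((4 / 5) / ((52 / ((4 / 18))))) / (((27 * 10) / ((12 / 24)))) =0.00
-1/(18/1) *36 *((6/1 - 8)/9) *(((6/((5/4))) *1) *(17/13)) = 544/195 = 2.79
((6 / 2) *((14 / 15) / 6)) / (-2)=-7 / 30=-0.23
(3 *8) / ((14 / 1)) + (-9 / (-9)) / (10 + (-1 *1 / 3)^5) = 4407 / 2429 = 1.81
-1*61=-61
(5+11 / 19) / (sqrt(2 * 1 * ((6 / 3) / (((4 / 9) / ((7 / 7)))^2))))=212 / 171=1.24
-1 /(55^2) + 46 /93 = 139057 /281325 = 0.49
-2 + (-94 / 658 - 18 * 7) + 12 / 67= -60015 / 469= -127.96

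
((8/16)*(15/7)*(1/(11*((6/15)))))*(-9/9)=-75/308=-0.24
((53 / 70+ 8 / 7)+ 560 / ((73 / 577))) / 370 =3232587 / 270100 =11.97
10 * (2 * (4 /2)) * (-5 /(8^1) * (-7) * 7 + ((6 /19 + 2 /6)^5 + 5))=860184939505 /601692057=1429.61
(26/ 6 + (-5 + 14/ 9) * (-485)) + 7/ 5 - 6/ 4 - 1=150641/ 90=1673.79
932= 932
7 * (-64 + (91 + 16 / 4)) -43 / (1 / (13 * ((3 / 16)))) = 1795 / 16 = 112.19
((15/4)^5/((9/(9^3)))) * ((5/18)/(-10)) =-6834375/4096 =-1668.55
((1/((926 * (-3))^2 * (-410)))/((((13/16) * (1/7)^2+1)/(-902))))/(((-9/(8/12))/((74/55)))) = -29008/1037926464975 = -0.00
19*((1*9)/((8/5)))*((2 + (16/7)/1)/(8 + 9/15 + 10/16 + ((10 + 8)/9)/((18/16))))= 1154250/27727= 41.63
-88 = -88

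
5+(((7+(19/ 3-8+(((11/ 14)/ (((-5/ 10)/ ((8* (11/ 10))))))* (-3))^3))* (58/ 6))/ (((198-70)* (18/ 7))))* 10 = 16650799531/ 793800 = 20976.06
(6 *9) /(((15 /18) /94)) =30456 /5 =6091.20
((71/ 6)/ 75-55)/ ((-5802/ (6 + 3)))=24679/ 290100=0.09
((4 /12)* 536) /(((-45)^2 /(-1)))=-536 /6075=-0.09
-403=-403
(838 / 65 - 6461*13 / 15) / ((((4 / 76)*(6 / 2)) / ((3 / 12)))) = -8845.51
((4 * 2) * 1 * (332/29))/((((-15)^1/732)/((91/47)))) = -58973824/6815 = -8653.53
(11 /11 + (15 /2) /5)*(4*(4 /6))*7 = 140 /3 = 46.67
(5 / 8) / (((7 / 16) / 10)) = 100 / 7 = 14.29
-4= -4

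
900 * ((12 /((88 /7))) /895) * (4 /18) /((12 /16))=0.28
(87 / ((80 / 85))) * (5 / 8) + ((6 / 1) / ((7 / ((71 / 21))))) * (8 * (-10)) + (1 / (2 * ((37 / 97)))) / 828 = -8361445727 / 48037248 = -174.06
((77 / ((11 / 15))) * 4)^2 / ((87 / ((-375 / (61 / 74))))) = -1631700000 / 1769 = -922385.53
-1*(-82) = 82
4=4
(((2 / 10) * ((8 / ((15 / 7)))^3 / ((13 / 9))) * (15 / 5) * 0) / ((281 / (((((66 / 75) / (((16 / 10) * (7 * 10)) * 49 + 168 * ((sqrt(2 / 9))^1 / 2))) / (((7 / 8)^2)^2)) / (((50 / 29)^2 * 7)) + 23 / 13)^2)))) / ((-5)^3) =0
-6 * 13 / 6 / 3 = -13 / 3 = -4.33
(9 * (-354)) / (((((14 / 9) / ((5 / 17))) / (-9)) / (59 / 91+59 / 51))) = 1801730790 / 184093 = 9787.07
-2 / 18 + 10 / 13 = 0.66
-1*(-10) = 10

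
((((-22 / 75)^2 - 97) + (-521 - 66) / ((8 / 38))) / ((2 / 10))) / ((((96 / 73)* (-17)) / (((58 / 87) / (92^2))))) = 206038339 / 4053888000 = 0.05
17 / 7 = 2.43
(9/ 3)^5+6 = 249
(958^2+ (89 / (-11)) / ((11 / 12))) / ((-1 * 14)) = -55524188 / 847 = -65553.94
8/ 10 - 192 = -191.20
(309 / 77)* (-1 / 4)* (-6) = 927 / 154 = 6.02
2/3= 0.67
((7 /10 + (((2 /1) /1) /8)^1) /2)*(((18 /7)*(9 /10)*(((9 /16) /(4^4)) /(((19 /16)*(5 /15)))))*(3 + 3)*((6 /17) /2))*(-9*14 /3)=-59049 /217600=-0.27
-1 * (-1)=1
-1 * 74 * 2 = -148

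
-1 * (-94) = 94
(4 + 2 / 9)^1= 38 / 9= 4.22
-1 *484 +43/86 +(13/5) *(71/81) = -389789/810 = -481.22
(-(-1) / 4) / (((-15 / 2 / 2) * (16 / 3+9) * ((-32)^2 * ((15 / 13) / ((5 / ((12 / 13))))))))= -169 / 7925760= -0.00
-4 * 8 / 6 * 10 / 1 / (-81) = 160 / 243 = 0.66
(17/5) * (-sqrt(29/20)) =-17 * sqrt(145)/50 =-4.09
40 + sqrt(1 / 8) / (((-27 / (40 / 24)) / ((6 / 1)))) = 40 - 5* sqrt(2) / 54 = 39.87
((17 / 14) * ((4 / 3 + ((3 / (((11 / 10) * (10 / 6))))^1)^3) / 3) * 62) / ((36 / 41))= 17609705 / 107811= 163.34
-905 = -905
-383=-383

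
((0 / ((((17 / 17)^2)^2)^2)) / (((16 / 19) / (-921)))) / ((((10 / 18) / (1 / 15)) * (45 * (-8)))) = 0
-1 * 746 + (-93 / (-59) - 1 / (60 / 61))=-2638859 / 3540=-745.44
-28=-28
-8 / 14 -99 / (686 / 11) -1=-2167 / 686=-3.16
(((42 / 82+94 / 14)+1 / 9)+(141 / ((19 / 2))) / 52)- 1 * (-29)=46731043 / 1276002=36.62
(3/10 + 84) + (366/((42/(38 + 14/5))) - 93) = 346.84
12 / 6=2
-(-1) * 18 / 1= 18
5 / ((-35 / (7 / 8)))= -1 / 8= -0.12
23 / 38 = 0.61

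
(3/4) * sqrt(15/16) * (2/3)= sqrt(15)/8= 0.48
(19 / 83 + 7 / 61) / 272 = 435 / 344284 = 0.00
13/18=0.72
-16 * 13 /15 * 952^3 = -179462692864 /15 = -11964179524.27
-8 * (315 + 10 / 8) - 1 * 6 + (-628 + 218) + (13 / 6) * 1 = -17663 / 6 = -2943.83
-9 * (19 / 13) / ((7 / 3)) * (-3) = 1539 / 91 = 16.91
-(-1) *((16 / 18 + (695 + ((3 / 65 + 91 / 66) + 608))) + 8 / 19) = 319291351 / 244530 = 1305.73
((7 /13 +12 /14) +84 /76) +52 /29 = 215304 /50141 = 4.29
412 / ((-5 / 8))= -3296 / 5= -659.20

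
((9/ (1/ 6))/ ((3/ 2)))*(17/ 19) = 32.21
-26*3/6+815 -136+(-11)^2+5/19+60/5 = 15186/19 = 799.26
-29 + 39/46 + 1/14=-4521/161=-28.08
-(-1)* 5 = 5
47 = 47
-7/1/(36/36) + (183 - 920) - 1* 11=-755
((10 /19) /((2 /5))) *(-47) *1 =-1175 /19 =-61.84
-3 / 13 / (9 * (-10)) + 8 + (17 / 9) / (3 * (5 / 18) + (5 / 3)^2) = 665 / 78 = 8.53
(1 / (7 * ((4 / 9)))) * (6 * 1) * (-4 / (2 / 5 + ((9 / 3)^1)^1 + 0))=-270 / 119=-2.27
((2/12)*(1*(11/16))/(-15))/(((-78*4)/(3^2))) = 11/49920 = 0.00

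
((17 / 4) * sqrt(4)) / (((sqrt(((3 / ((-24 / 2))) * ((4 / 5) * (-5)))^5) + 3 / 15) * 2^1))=3.54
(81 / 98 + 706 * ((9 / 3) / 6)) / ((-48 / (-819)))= 1352325 / 224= 6037.17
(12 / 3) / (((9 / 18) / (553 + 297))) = 6800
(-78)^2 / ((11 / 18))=109512 / 11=9955.64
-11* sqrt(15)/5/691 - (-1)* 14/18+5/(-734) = 5093/6606 - 11* sqrt(15)/3455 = 0.76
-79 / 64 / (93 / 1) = -79 / 5952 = -0.01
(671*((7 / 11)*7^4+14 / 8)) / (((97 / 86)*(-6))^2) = 22411.35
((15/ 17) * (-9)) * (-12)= 1620/ 17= 95.29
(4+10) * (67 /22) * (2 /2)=42.64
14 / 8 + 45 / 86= 391 / 172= 2.27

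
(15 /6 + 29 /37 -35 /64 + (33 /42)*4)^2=9499036369 /274763776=34.57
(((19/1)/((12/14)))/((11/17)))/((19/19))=2261/66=34.26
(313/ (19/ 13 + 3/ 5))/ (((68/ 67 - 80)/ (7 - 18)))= 223795/ 10584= 21.14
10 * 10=100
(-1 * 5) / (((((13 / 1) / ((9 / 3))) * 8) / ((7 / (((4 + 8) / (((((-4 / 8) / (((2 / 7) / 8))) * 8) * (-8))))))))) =-980 / 13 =-75.38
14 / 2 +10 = 17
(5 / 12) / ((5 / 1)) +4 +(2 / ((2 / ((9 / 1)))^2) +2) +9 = 667 / 12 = 55.58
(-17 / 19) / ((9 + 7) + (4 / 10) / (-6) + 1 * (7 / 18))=-1530 / 27911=-0.05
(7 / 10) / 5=7 / 50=0.14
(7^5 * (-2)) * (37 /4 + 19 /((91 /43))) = -15930635 /26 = -612716.73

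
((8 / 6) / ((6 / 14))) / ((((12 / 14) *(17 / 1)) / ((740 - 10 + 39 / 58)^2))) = 88003002409 / 772038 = 113987.92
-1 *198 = -198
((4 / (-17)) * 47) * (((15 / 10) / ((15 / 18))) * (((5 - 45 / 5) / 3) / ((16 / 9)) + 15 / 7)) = -16497 / 595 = -27.73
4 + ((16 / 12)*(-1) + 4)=20 / 3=6.67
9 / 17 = 0.53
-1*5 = -5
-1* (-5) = 5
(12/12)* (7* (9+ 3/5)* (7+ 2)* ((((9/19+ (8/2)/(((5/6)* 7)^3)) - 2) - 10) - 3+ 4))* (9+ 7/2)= -1848654144/23275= -79426.60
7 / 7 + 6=7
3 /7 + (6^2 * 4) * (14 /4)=3531 /7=504.43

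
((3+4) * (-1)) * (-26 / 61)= 182 / 61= 2.98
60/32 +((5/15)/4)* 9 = 21/8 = 2.62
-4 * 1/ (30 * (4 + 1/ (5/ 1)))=-2/ 63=-0.03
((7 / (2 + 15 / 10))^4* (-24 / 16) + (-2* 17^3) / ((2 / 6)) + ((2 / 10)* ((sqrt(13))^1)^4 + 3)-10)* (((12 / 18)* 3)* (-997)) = 293867744 / 5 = 58773548.80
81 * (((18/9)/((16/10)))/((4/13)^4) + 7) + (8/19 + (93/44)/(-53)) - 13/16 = 134556432121/11342848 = 11862.67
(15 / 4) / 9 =5 / 12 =0.42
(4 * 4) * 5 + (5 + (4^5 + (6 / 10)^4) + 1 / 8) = 5546273 / 5000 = 1109.25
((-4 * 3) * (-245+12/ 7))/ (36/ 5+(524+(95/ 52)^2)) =92098240/ 16862881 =5.46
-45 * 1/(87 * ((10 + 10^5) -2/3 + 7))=-45/8701421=-0.00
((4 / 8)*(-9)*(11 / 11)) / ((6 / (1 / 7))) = -3 / 28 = -0.11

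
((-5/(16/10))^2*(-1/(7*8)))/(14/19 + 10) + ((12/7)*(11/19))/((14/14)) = 13561511/13891584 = 0.98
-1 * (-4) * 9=36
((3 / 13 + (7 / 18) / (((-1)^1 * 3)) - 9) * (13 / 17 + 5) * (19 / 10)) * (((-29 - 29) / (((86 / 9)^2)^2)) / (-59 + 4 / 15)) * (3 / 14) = -52695062973 / 21300607152032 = -0.00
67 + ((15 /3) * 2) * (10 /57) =3919 /57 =68.75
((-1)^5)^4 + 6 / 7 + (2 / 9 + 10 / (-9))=61 / 63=0.97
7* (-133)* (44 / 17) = -2409.65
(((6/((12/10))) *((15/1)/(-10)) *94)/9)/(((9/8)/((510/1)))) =-319600/9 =-35511.11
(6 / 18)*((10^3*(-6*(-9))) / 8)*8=18000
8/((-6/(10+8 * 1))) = -24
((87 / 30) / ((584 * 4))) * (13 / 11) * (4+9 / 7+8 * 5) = 119509 / 1798720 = 0.07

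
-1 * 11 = -11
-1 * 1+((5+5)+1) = 10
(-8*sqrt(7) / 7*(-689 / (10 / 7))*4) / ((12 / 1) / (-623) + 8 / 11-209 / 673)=50843448656*sqrt(7) / 9165595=14676.53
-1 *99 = -99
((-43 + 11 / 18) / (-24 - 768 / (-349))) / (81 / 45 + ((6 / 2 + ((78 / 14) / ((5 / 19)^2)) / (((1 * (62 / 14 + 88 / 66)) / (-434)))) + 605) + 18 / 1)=-805518175 / 2250231352272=-0.00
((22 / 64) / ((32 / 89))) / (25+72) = 979 / 99328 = 0.01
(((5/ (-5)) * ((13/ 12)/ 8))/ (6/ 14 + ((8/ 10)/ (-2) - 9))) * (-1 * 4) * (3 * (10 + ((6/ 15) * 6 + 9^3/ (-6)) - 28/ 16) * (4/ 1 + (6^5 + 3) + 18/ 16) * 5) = 62816954655/ 80384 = 781460.92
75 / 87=25 / 29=0.86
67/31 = 2.16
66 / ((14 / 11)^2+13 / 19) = 151734 / 5297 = 28.65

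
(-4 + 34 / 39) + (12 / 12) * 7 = 151 / 39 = 3.87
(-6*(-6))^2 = 1296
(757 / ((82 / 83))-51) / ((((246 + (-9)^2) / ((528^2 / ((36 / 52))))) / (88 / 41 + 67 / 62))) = 48433072385984 / 17040297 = 2842266.92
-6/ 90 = -1/ 15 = -0.07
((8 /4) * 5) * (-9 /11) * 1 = -90 /11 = -8.18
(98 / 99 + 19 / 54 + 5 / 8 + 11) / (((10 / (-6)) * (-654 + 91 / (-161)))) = 708607 / 59617800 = 0.01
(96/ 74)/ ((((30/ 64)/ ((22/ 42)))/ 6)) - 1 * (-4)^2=-9456/ 1295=-7.30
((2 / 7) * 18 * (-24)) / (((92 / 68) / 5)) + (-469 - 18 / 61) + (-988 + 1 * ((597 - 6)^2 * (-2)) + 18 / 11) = -75672885929 / 108031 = -700473.81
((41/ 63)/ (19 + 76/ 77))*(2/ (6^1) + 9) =12628/ 41553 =0.30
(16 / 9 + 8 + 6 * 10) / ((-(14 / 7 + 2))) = -157 / 9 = -17.44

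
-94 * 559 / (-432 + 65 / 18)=945828 / 7711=122.66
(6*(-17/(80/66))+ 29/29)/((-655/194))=161311/6550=24.63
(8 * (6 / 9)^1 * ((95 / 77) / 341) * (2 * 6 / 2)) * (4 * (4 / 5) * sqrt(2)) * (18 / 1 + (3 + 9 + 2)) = 311296 * sqrt(2) / 26257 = 16.77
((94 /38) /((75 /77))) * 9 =10857 /475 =22.86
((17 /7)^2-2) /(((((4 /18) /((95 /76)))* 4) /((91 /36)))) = 12415 /896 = 13.86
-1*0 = 0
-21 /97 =-0.22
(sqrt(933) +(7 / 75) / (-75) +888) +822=sqrt(933) +9618743 / 5625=1740.54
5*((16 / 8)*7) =70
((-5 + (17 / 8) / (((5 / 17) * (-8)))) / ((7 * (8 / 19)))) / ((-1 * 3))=35891 / 53760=0.67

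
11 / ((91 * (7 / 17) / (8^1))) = 1496 / 637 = 2.35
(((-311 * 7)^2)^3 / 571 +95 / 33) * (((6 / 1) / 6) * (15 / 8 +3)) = 22833783069953193180583 / 25124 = 908843459240295859.76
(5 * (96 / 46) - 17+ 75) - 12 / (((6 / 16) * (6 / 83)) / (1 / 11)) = 21398 / 759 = 28.19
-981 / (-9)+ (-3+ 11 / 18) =1919 / 18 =106.61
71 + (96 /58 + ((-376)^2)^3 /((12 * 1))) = 20486373018245297 /87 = 235475551933853.99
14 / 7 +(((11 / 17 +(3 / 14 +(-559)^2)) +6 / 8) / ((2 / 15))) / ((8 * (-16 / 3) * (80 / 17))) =-1338446131 / 114688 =-11670.32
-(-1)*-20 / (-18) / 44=5 / 198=0.03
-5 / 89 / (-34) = 5 / 3026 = 0.00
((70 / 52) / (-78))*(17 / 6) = -595 / 12168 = -0.05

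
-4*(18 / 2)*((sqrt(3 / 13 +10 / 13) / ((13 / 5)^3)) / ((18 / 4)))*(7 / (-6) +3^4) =-239500 / 6591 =-36.34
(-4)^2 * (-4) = -64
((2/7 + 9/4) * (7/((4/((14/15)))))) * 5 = 497/24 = 20.71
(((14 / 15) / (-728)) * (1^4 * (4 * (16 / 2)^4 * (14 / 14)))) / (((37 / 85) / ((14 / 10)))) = -67.56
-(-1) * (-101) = -101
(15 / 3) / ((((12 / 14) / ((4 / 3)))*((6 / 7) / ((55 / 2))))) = 13475 / 54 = 249.54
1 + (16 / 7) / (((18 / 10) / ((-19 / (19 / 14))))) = -151 / 9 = -16.78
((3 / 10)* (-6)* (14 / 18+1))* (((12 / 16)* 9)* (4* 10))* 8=-6912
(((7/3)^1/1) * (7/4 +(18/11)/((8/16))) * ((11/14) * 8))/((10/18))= 663/5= 132.60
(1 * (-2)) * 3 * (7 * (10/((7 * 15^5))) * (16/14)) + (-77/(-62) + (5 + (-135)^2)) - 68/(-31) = 400611367391/21971250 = 18233.44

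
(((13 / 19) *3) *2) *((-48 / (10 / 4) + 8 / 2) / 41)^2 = 23712 / 42025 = 0.56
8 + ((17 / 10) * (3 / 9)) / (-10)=2383 / 300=7.94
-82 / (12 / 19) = -129.83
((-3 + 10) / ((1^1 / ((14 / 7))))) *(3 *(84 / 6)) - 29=559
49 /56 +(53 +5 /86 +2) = 19241 /344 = 55.93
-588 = -588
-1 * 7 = -7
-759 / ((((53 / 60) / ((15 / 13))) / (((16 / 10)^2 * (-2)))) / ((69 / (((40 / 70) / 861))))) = 363617299584 / 689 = 527746443.52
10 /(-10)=-1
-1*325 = -325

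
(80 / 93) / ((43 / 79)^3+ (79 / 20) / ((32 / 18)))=0.36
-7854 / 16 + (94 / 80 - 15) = -5047 / 10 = -504.70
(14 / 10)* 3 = 21 / 5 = 4.20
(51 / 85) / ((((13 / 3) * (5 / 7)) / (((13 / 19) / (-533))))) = -63 / 253175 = -0.00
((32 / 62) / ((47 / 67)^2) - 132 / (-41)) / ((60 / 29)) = 86884087 / 42114585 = 2.06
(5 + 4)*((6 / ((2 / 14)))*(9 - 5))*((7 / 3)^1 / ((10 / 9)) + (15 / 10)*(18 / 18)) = 27216 / 5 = 5443.20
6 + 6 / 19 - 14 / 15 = 5.38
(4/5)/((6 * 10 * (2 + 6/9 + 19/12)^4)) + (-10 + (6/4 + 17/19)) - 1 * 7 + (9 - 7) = -3000482197/238034850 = -12.61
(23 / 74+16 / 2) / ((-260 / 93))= -11439 / 3848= -2.97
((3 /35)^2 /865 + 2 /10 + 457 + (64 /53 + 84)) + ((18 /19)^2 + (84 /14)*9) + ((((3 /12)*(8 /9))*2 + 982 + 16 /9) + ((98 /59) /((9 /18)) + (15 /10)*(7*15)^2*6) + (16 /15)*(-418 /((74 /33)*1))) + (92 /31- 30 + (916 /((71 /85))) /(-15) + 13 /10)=176238273245548058710943 /1753402215778431750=100512.18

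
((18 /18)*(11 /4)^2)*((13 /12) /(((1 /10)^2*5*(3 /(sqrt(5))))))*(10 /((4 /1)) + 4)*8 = 102245*sqrt(5) /36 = 6350.74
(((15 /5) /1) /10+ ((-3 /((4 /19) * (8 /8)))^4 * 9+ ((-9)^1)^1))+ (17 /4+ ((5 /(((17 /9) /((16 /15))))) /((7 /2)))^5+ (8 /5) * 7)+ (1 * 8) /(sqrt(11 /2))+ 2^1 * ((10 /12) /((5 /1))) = 8 * sqrt(22) /11+ 6801531017171092301 /18327196108032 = 371120.25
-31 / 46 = -0.67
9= 9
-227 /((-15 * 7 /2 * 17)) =454 /1785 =0.25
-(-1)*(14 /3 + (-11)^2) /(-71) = -377 /213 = -1.77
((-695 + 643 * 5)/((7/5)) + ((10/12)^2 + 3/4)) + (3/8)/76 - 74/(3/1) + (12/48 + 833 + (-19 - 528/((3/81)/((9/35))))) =-1074.80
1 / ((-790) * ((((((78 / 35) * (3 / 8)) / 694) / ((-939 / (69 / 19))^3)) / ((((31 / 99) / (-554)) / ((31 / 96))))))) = -32696502878449088 / 1027993029921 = -31806.15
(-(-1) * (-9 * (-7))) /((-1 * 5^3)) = -63 /125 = -0.50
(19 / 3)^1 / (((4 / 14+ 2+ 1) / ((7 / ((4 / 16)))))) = 3724 / 69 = 53.97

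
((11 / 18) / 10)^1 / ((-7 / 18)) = -11 / 70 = -0.16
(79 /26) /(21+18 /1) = 79 /1014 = 0.08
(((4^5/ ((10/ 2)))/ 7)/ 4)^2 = 65536/ 1225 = 53.50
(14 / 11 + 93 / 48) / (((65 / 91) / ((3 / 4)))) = 2373 / 704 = 3.37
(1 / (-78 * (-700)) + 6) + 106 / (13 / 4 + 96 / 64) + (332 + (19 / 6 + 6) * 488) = 1671475873 / 345800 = 4833.65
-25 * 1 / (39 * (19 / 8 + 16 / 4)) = -0.10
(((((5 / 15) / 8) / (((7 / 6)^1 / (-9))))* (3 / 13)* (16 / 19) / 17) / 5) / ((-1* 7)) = 0.00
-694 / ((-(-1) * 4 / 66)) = -11451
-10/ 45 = -2/ 9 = -0.22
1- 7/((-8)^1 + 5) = 10/3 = 3.33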